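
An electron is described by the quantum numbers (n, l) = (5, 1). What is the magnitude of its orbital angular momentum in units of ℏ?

|L| = ℏ√(l(l+1)) = ℏ√(1·2) = √2 ℏ

|L| = √2 ℏ ≈ 1.414ℏ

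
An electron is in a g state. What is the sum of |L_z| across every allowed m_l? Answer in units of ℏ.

A g state has l = 4.
The allowed m_l values are -4, -3, -2, -1, 0, 1, 2, 3, 4.
Σ|m_l| = 2·4(4+1)/2 = 20.

Σ|L_z| = 20 ℏ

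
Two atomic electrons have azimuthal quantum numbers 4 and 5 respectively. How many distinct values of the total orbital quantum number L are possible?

Angular momentum addition gives L = |l₁ − l₂|, …, l₁ + l₂.
Allowed values: L = 1, 2, 3, 4, 5, 6, 7, 8, 9.
That is 9 values.

9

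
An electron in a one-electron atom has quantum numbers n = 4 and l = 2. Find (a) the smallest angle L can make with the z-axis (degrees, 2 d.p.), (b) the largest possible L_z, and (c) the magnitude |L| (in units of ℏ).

cos θ_min = 2/√6, so θ_min ≈ 35.26°.
L_z,max = lℏ = 2ℏ.
|L| = ℏ√(2·3) = √6 ℏ ≈ 2.449ℏ.

θ_min ≈ 35.26°; L_z,max = 2ℏ; |L| = √6 ℏ ≈ 2.449ℏ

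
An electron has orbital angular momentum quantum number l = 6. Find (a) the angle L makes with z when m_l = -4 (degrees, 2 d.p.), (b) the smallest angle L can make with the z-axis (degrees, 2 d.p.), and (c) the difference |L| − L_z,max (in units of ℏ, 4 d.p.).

θ(m_l=-4) ≈ 128.11°; θ_min ≈ 22.21°; |L|−L_z,max ≈ 0.4807ℏ

For m_l = -4: cos θ = -4/√42, θ ≈ 128.11°.
cos θ_min = 6/√42, so θ_min ≈ 22.21°.
|L| − L_z,max = (√42 − 6)ℏ ≈ 0.4807ℏ.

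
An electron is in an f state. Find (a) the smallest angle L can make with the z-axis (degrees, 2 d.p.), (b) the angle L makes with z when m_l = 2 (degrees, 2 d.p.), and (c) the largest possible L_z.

θ_min ≈ 30.00°; θ(m_l=2) ≈ 54.74°; L_z,max = 3ℏ

For an f orbital, l = 3.
cos θ_min = 3/√12, so θ_min ≈ 30.00°.
For m_l = 2: cos θ = 2/√12, θ ≈ 54.74°.
L_z,max = lℏ = 3ℏ.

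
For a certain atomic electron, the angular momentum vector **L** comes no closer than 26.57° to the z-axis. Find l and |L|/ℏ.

l = 4, |L| = 2√5 ℏ ≈ 4.472ℏ

At minimum angle, m_l = l, so cos θ = l/√(l(l+1)); cos²θ = l/(l+1) = 0.7999.
l = cos²θ/sin²θ ≈ 4.
Then |L| = ℏ√(4·5) = 2√5 ℏ.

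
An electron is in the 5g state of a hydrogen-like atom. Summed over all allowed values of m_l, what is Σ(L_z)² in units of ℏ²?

The 5g subshell has l = 4.
m_l runs from −4 to 4, i.e. {-4, -3, -2, -1, 0, 1, 2, 3, 4}.
Summing m² from −4 to 4: Σ m_l² = 60.

Σ(L_z)² = 60 ℏ²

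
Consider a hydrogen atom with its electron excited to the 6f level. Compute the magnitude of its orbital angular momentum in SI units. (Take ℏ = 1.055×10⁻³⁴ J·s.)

|L| = 3.655×10⁻³⁴ J·s

The 6f level has l = 3.
|L| = ℏ√(l(l+1)) = ℏ√(3·4) = 2√3 ℏ
Numerically, |L| = 3.464 × (1.055×10⁻³⁴ J·s) = 3.655×10⁻³⁴ J·s.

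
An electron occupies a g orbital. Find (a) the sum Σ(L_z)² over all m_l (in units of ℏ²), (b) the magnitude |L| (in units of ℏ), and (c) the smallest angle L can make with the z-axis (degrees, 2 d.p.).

Σ(L_z)² = 60 ℏ²; |L| = 2√5 ℏ ≈ 4.472ℏ; θ_min ≈ 26.57°

A g state has l = 4.
Σ m_l² = 60, so Σ(L_z)² = 60 ℏ².
|L| = ℏ√(4·5) = 2√5 ℏ ≈ 4.472ℏ.
cos θ_min = 4/√20, so θ_min ≈ 26.57°.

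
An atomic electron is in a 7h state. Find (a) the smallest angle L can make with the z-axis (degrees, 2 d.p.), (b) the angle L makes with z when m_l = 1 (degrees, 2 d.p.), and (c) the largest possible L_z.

For 7h, l = 5.
cos θ_min = 5/√30, so θ_min ≈ 24.09°.
For m_l = 1: cos θ = 1/√30, θ ≈ 79.48°.
L_z,max = lℏ = 5ℏ.

θ_min ≈ 24.09°; θ(m_l=1) ≈ 79.48°; L_z,max = 5ℏ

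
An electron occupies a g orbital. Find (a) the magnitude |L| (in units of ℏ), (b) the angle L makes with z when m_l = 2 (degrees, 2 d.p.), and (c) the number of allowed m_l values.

|L| = 2√5 ℏ ≈ 4.472ℏ; θ(m_l=2) ≈ 63.43°; 9 values

A g state has l = 4.
|L| = ℏ√(4·5) = 2√5 ℏ ≈ 4.472ℏ.
For m_l = 2: cos θ = 2/√20, θ ≈ 63.43°.
There are 2l+1 = 9 values of m_l.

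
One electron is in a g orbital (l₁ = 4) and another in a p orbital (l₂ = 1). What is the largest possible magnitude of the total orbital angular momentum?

L runs from |4 − 1| = 3 to 4 + 1 = 5.
So L can be 3, 4, 5.
The largest magnitude corresponds to L = 5: |L_tot| = ℏ√(5·6) = √30 ℏ.

|L_tot|_max = √30 ℏ ≈ 5.477ℏ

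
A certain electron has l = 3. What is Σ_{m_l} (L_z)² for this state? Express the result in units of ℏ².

The allowed m_l values are -3, -2, -1, 0, 1, 2, 3.
Σ m_l² = l(l+1)(2l+1)/3 = 3·4·7/3 = 28.

Σ(L_z)² = 28 ℏ²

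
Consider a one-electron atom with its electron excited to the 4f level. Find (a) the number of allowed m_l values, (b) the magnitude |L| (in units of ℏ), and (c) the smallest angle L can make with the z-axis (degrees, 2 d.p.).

The 4f level has l = 3.
There are 2l+1 = 7 values of m_l.
|L| = ℏ√(3·4) = 2√3 ℏ ≈ 3.464ℏ.
cos θ_min = 3/√12, so θ_min ≈ 30.00°.

7 values; |L| = 2√3 ℏ ≈ 3.464ℏ; θ_min ≈ 30.00°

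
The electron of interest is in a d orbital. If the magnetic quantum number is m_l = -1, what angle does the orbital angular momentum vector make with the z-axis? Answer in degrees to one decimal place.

θ ≈ 114.1°

D corresponds to l = 2.
|L|² = l(l+1)ℏ² = 6ℏ², so |L| = √6 ℏ.
L_z = m_l ℏ = −1ℏ.
cos θ = L_z/|L| = -1/√6, so θ ≈ 114.1°.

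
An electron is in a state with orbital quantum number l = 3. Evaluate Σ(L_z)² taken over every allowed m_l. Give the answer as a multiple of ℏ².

Σ(L_z)² = 28 ℏ²

m_l ∈ {-3, -2, -1, 0, 1, 2, 3}.
Σ m_l² = l(l+1)(2l+1)/3 = 3·4·7/3 = 28.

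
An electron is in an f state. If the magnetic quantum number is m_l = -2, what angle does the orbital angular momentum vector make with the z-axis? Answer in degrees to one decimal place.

θ ≈ 125.3°

For an f orbital, l = 3.
|L|² = l(l+1)ℏ² = 12ℏ², so |L| = 2√3 ℏ.
L_z = m_l ℏ = −2ℏ.
cos θ = L_z/|L| = -2/√12, so θ ≈ 125.3°.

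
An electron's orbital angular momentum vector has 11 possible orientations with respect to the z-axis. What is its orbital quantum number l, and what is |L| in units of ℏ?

Since there are 2l+1 = 11 values of m_l, l = 5.
Then |L| = √(l(l+1)) ℏ = √30 ℏ.

l = 5, |L| = √30 ℏ ≈ 5.477ℏ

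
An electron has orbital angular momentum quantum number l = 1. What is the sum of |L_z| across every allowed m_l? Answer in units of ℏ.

The allowed m_l values are -1, 0, 1.
Σ|m_l| = l(l+1) = 2.

Σ|L_z| = 2 ℏ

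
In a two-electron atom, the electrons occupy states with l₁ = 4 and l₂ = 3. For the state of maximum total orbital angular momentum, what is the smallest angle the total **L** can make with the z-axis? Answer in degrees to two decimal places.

θ_min ≈ 20.70°

The total orbital quantum number L ranges from |l₁ − l₂| to l₁ + l₂ in integer steps.
L ∈ {1, 2, 3, 4, 5, 6, 7}.
The maximum is L = 7, with |L_tot| = ℏ√(7·8) = 2√14 ℏ.
The minimum angle with z is arccos(7/√56) ≈ 20.70°.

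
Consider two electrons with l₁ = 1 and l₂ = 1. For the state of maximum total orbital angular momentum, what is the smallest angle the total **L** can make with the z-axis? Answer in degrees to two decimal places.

θ_min ≈ 35.26°

Angular momentum addition gives L = |l₁ − l₂|, …, l₁ + l₂.
So L can be 0, 1, 2.
The maximum is L = 2, with |L_tot| = ℏ√(2·3) = √6 ℏ.
The minimum angle with z is arccos(2/√6) ≈ 35.26°.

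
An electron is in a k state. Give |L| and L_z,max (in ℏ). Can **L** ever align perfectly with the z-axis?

No: L_z,max = 7ℏ < |L| = 2√14 ℏ ≈ 7.483ℏ

K corresponds to l = 7.
|L| = 2√14 ℏ ≈ 7.4833ℏ, while L_z,max = lℏ = 7ℏ.
Since |L| > L_z,max, the vector can never point exactly along z; the closest it comes is θ_min = arccos(7/√56) ≈ 20.7°.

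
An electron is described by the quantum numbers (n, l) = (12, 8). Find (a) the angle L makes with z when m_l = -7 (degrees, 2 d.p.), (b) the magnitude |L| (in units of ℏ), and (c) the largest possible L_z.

For m_l = -7: cos θ = -7/√72, θ ≈ 145.58°.
|L| = ℏ√(8·9) = 6√2 ℏ ≈ 8.485ℏ.
L_z,max = lℏ = 8ℏ.

θ(m_l=-7) ≈ 145.58°; |L| = 6√2 ℏ ≈ 8.485ℏ; L_z,max = 8ℏ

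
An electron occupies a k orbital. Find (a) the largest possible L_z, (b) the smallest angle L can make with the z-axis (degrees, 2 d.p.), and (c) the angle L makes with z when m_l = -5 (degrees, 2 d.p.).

The letter k corresponds to l = 7.
L_z,max = lℏ = 7ℏ.
cos θ_min = 7/√56, so θ_min ≈ 20.70°.
For m_l = -5: cos θ = -5/√56, θ ≈ 131.92°.

L_z,max = 7ℏ; θ_min ≈ 20.70°; θ(m_l=-5) ≈ 131.92°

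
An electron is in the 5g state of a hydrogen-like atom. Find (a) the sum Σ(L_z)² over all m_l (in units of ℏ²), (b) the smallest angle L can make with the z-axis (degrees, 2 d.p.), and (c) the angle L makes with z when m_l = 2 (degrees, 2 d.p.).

Σ(L_z)² = 60 ℏ²; θ_min ≈ 26.57°; θ(m_l=2) ≈ 63.43°

The 5g subshell has l = 4.
Σ m_l² = 60, so Σ(L_z)² = 60 ℏ².
cos θ_min = 4/√20, so θ_min ≈ 26.57°.
For m_l = 2: cos θ = 2/√20, θ ≈ 63.43°.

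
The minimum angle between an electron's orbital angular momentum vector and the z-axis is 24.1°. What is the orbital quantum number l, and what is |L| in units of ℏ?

At minimum angle, m_l = l, so cos θ = l/√(l(l+1)); cos²θ = l/(l+1) = 0.8333.
Solving: l = 5.
Then |L| = ℏ√(5·6) = √30 ℏ.

l = 5, |L| = √30 ℏ ≈ 5.477ℏ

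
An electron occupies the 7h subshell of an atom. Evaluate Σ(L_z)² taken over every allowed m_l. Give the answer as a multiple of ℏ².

Σ(L_z)² = 110 ℏ²

For 7h, l = 5.
m_l runs from −5 to 5, i.e. {-5, -4, -3, -2, -1, 0, 1, 2, 3, 4, 5}.
Summing m² from −5 to 5: Σ m_l² = 110.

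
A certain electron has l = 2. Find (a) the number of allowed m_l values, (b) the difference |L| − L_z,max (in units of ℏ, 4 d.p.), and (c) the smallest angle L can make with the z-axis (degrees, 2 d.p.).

5 values; |L|−L_z,max ≈ 0.4495ℏ; θ_min ≈ 35.26°

There are 2l+1 = 5 values of m_l.
|L| − L_z,max = (√6 − 2)ℏ ≈ 0.4495ℏ.
cos θ_min = 2/√6, so θ_min ≈ 35.26°.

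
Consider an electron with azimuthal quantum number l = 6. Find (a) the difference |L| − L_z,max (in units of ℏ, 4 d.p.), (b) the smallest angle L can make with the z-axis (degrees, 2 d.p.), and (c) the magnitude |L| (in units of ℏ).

|L|−L_z,max ≈ 0.4807ℏ; θ_min ≈ 22.21°; |L| = √42 ℏ ≈ 6.481ℏ

|L| − L_z,max = (√42 − 6)ℏ ≈ 0.4807ℏ.
cos θ_min = 6/√42, so θ_min ≈ 22.21°.
|L| = ℏ√(6·7) = √42 ℏ ≈ 6.481ℏ.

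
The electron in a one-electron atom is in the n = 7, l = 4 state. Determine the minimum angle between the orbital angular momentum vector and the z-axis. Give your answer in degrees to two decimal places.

θ_min ≈ 26.57°

|L| = √(l(l+1)) ℏ = 2√5 ℏ.
The smallest angle corresponds to the largest L_z, i.e. m_l = l = 4, giving L_z = 4ℏ.
cos θ_min = 4/√20, so θ_min ≈ 26.57°.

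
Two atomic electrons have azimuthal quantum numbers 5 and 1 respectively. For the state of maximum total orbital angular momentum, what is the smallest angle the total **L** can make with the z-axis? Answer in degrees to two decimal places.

Angular momentum addition gives L = |l₁ − l₂|, …, l₁ + l₂.
Allowed values: L = 4, 5, 6.
The maximum is L = 6, with |L_tot| = ℏ√(6·7) = √42 ℏ.
The minimum angle with z is arccos(6/√42) ≈ 22.21°.

θ_min ≈ 22.21°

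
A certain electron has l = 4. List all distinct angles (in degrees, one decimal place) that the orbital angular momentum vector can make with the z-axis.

|L|² = l(l+1)ℏ² = 20ℏ², so |L| = 2√5 ℏ.
cos θ = m_l/√20 for each m_l ∈ {-4, -3, -2, -1, 0, 1, 2, 3, 4}.

θ ∈ {26.6°, 47.9°, 63.4°, 77.1°, 90.0°, 102.9°, 116.6°, 132.1°, 153.4°}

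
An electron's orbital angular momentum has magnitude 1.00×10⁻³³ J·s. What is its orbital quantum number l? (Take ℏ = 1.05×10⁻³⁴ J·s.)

In units of ℏ, |L| ≈ 9.524.
Set l(l+1) = 90.70; the integer solution is l = 9.

l = 9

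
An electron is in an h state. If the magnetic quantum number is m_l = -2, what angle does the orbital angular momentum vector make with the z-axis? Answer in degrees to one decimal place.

H corresponds to l = 5.
|L| = √(l(l+1)) ℏ = √30 ℏ.
L_z = m_l ℏ = −2ℏ.
cos θ = L_z/|L| = -2/√30, so θ ≈ 111.4°.

θ ≈ 111.4°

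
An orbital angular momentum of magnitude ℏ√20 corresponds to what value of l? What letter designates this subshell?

Since |L|² = l(l+1)ℏ², l(l+1) = 20.
The positive root is l = 4.

l = 4 (g orbital)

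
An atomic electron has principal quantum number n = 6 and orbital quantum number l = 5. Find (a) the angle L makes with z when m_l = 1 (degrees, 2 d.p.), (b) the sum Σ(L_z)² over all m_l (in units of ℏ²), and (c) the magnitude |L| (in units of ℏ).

For m_l = 1: cos θ = 1/√30, θ ≈ 79.48°.
Σ m_l² = 110, so Σ(L_z)² = 110 ℏ².
|L| = ℏ√(5·6) = √30 ℏ ≈ 5.477ℏ.

θ(m_l=1) ≈ 79.48°; Σ(L_z)² = 110 ℏ²; |L| = √30 ℏ ≈ 5.477ℏ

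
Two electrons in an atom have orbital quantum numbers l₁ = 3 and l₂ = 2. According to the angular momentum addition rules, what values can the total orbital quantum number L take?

L runs from |3 − 2| = 1 to 3 + 2 = 5.
L ∈ {1, 2, 3, 4, 5}.

L = 1, 2, 3, 4, 5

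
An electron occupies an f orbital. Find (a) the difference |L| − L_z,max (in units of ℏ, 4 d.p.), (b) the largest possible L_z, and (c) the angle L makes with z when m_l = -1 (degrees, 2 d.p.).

F corresponds to l = 3.
|L| − L_z,max = (2√3 − 3)ℏ ≈ 0.4641ℏ.
L_z,max = lℏ = 3ℏ.
For m_l = -1: cos θ = -1/√12, θ ≈ 106.78°.

|L|−L_z,max ≈ 0.4641ℏ; L_z,max = 3ℏ; θ(m_l=-1) ≈ 106.78°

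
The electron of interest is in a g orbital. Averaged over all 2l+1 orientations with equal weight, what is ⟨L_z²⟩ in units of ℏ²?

⟨L_z²⟩ = 6.667 ℏ²

For a g orbital, l = 4.
m_l runs from −4 to 4, i.e. {-4, -3, -2, -1, 0, 1, 2, 3, 4}.
Average of L_z² over 9 states: 60/9 ℏ² = 6.667 ℏ².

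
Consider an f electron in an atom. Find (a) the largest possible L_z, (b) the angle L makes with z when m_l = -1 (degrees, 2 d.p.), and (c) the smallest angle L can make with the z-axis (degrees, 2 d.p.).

An f state has l = 3.
L_z,max = lℏ = 3ℏ.
For m_l = -1: cos θ = -1/√12, θ ≈ 106.78°.
cos θ_min = 3/√12, so θ_min ≈ 30.00°.

L_z,max = 3ℏ; θ(m_l=-1) ≈ 106.78°; θ_min ≈ 30.00°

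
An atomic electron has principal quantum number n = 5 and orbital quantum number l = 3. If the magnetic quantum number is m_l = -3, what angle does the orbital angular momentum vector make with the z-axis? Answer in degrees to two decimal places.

θ ≈ 150.00°

|L| = ℏ√(l(l+1)) = 2√3 ℏ.
L_z = m_l ℏ = −3ℏ.
cos θ = L_z/|L| = -3/√12, so θ ≈ 150.00°.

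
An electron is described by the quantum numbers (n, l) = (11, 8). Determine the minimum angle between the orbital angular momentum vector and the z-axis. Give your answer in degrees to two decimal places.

|L| = √(l(l+1)) ℏ = 6√2 ℏ.
The smallest angle corresponds to the largest L_z, i.e. m_l = l = 8, giving L_z = 8ℏ.
cos θ_min = 8/√72, so θ_min ≈ 19.47°.

θ_min ≈ 19.47°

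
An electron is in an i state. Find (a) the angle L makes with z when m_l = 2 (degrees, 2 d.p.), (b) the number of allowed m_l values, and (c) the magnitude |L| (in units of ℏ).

For an i orbital, l = 6.
For m_l = 2: cos θ = 2/√42, θ ≈ 72.02°.
There are 2l+1 = 13 values of m_l.
|L| = ℏ√(6·7) = √42 ℏ ≈ 6.481ℏ.

θ(m_l=2) ≈ 72.02°; 13 values; |L| = √42 ℏ ≈ 6.481ℏ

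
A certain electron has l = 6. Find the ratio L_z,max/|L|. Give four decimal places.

|L| = √42 ℏ ≈ 6.4807ℏ, while L_z,max = lℏ = 6ℏ.
L_z,max/|L| = 6/√42 = 0.9258.

L_z,max/|L| = 0.9258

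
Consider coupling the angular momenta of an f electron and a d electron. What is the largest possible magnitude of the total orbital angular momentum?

|L_tot|_max = √30 ℏ ≈ 5.477ℏ

The total orbital quantum number L ranges from |l₁ − l₂| to l₁ + l₂ in integer steps.
So L can be 1, 2, 3, 4, 5.
The largest magnitude corresponds to L = 5: |L_tot| = ℏ√(5·6) = √30 ℏ.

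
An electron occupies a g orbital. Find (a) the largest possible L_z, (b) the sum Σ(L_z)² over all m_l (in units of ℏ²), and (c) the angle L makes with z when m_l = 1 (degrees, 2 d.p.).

L_z,max = 4ℏ; Σ(L_z)² = 60 ℏ²; θ(m_l=1) ≈ 77.08°

For a g orbital, l = 4.
L_z,max = lℏ = 4ℏ.
Σ m_l² = 60, so Σ(L_z)² = 60 ℏ².
For m_l = 1: cos θ = 1/√20, θ ≈ 77.08°.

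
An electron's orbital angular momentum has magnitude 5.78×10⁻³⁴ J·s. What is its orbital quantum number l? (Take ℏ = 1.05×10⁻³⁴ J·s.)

|L|/ℏ = (5.78×10⁻³⁴)/(1.05×10⁻³⁴) ≈ 5.505.
l(l+1) ≈ 5.505² ≈ 30.30, so l = 5.

l = 5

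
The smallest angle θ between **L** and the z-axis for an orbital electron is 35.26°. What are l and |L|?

At minimum angle, m_l = l, so cos θ = l/√(l(l+1)); cos²θ = l/(l+1) = 0.6667.
Solving: l = 2.
Then |L| = ℏ√(2·3) = √6 ℏ.

l = 2, |L| = √6 ℏ ≈ 2.449ℏ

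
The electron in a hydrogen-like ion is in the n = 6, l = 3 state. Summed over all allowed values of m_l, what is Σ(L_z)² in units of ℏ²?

Σ(L_z)² = 28 ℏ²

m_l ∈ {-3, -2, -1, 0, 1, 2, 3}.
Σ m_l² = 2·(1 + 4 + 9) = 28.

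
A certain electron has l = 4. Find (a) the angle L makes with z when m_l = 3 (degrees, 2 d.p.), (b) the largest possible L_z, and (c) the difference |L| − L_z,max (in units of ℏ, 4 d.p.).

For m_l = 3: cos θ = 3/√20, θ ≈ 47.87°.
L_z,max = lℏ = 4ℏ.
|L| − L_z,max = (2√5 − 4)ℏ ≈ 0.4721ℏ.

θ(m_l=3) ≈ 47.87°; L_z,max = 4ℏ; |L|−L_z,max ≈ 0.4721ℏ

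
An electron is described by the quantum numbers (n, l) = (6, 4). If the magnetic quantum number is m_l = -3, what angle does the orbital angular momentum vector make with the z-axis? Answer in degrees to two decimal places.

|L| = ℏ√(l(l+1)) = 2√5 ℏ.
L_z = m_l ℏ = −3ℏ.
cos θ = L_z/|L| = -3/√20, so θ ≈ 132.13°.

θ ≈ 132.13°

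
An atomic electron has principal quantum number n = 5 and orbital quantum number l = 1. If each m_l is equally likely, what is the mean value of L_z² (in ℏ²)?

⟨L_z²⟩ = 0.6667 ℏ²

m_l ∈ {-1, 0, 1}.
Average of L_z² over 3 states: 2/3 ℏ² = 0.6667 ℏ².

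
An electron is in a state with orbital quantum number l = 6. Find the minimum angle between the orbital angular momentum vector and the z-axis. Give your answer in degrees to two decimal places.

θ_min ≈ 22.21°

|L| = √(l(l+1)) ℏ = √42 ℏ.
The smallest angle corresponds to the largest L_z, i.e. m_l = l = 6, giving L_z = 6ℏ.
cos θ_min = 6/√42, so θ_min ≈ 22.21°.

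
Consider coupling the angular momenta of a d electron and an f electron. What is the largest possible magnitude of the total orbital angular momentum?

|L_tot|_max = √30 ℏ ≈ 5.477ℏ

The total orbital quantum number L ranges from |l₁ − l₂| to l₁ + l₂ in integer steps.
L ∈ {1, 2, 3, 4, 5}.
The largest magnitude corresponds to L = 5: |L_tot| = ℏ√(5·6) = √30 ℏ.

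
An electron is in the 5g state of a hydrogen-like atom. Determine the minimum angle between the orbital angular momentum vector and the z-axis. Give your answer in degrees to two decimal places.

θ_min ≈ 26.57°

5g means n = 5, l = 4.
|L|² = l(l+1)ℏ² = 20ℏ², so |L| = 2√5 ℏ.
The smallest angle corresponds to the largest L_z, i.e. m_l = l = 4, giving L_z = 4ℏ.
cos θ_min = 4/√20, so θ_min ≈ 26.57°.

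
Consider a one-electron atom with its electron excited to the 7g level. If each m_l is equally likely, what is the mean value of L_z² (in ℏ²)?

The 7g level has l = 4.
m_l ∈ {-4, -3, -2, -1, 0, 1, 2, 3, 4}.
Average of L_z² over 9 states: 60/9 ℏ² = 6.667 ℏ².

⟨L_z²⟩ = 6.667 ℏ²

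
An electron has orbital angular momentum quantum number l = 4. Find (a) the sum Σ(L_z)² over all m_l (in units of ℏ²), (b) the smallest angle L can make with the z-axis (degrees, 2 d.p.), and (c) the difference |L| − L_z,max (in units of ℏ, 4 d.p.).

Σ(L_z)² = 60 ℏ²; θ_min ≈ 26.57°; |L|−L_z,max ≈ 0.4721ℏ

Σ m_l² = 60, so Σ(L_z)² = 60 ℏ².
cos θ_min = 4/√20, so θ_min ≈ 26.57°.
|L| − L_z,max = (2√5 − 4)ℏ ≈ 0.4721ℏ.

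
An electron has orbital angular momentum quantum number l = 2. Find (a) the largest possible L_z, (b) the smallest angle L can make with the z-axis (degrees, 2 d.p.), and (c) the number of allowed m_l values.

L_z,max = lℏ = 2ℏ.
cos θ_min = 2/√6, so θ_min ≈ 35.26°.
There are 2l+1 = 5 values of m_l.

L_z,max = 2ℏ; θ_min ≈ 35.26°; 5 values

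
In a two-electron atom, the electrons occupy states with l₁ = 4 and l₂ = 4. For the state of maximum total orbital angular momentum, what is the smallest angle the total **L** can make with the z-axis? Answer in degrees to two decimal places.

L runs from |4 − 4| = 0 to 4 + 4 = 8.
So L can be 0, 1, 2, 3, 4, 5, 6, 7, 8.
The maximum is L = 8, with |L_tot| = ℏ√(8·9) = 6√2 ℏ.
The minimum angle with z is arccos(8/√72) ≈ 19.47°.

θ_min ≈ 19.47°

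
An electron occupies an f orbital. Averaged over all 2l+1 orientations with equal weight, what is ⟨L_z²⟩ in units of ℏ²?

⟨L_z²⟩ = 4 ℏ²

For an f orbital, l = 3.
The allowed m_l values are -3, -2, -1, 0, 1, 2, 3.
⟨L_z²⟩ = ℏ²·(Σ m_l²)/(2l+1) = ℏ²·28/7 = 4ℏ².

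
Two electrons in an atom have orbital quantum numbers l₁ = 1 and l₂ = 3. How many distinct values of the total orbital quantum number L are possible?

3

L runs from |1 − 3| = 2 to 1 + 3 = 4.
L ∈ {2, 3, 4}.
That is 3 values.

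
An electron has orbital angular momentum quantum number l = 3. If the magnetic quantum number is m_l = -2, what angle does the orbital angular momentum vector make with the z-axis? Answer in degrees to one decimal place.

θ ≈ 125.3°

|L| = ℏ√(l(l+1)) = 2√3 ℏ.
L_z = m_l ℏ = −2ℏ.
cos θ = L_z/|L| = -2/√12, so θ ≈ 125.3°.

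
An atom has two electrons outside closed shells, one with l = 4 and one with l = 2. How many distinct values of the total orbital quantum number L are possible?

By the triangle rule, |l₁ − l₂| ≤ L ≤ l₁ + l₂.
Allowed values: L = 2, 3, 4, 5, 6.
That is 5 values.

5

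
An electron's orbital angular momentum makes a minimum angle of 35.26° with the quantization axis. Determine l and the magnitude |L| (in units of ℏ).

cos θ_min = l/√(l(l+1)) = √(l/(l+1)), so l/(l+1) = cos²(35.26°) = 0.6667.
Thus l = 0.6667/(1 − 0.6667) ≈ 2.
Then |L| = ℏ√(2·3) = √6 ℏ.

l = 2, |L| = √6 ℏ ≈ 2.449ℏ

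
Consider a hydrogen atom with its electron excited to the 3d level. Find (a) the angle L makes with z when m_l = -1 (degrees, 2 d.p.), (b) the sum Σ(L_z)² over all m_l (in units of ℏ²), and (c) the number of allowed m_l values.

The 3d level has l = 2.
For m_l = -1: cos θ = -1/√6, θ ≈ 114.09°.
Σ m_l² = 10, so Σ(L_z)² = 10 ℏ².
There are 2l+1 = 5 values of m_l.

θ(m_l=-1) ≈ 114.09°; Σ(L_z)² = 10 ℏ²; 5 values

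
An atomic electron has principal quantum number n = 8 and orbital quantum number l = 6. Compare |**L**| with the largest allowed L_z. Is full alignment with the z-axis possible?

No: L_z,max = 6ℏ < |L| = √42 ℏ ≈ 6.481ℏ

|L| = √42 ℏ ≈ 6.4807ℏ, while L_z,max = lℏ = 6ℏ.
Since |L| > L_z,max, the vector can never point exactly along z; the closest it comes is θ_min = arccos(6/√42) ≈ 22.2°.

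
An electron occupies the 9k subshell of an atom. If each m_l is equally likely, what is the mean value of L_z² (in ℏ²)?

⟨L_z²⟩ = 18.67 ℏ²

9k means n = 9, l = 7.
m_l runs from −7 to 7, i.e. {-7, -6, -5, -4, -3, -2, -1, 0, 1, 2, 3, 4, 5, 6, 7}.
⟨L_z²⟩ = ℏ²·l(l+1)/3 = 18.67ℏ².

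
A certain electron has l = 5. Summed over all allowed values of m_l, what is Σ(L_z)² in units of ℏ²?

m_l ∈ {-5, -4, -3, -2, -1, 0, 1, 2, 3, 4, 5}.
Summing m² from −5 to 5: Σ m_l² = 110.

Σ(L_z)² = 110 ℏ²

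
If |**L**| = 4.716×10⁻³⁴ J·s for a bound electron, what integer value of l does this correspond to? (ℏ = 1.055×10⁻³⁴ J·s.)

Dividing by ℏ: |L|/ℏ ≈ 4.470.
Set l(l+1) = 19.98; the integer solution is l = 4.

l = 4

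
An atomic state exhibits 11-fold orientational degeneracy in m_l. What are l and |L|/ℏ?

11 = 2l + 1, so l = (11−1)/2 = 5.
Then |L| = √(l(l+1)) ℏ = √30 ℏ.

l = 5, |L| = √30 ℏ ≈ 5.477ℏ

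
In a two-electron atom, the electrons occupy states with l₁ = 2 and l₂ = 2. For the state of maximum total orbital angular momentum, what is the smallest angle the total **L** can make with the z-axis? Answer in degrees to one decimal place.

θ_min ≈ 26.6°

The total orbital quantum number L ranges from |l₁ − l₂| to l₁ + l₂ in integer steps.
Allowed values: L = 0, 1, 2, 3, 4.
The maximum is L = 4, with |L_tot| = ℏ√(4·5) = 2√5 ℏ.
The minimum angle with z is arccos(4/√20) ≈ 26.6°.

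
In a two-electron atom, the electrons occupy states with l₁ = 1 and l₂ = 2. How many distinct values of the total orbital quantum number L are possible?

3

The total orbital quantum number L ranges from |l₁ − l₂| to l₁ + l₂ in integer steps.
L ∈ {1, 2, 3}.
That is 3 values.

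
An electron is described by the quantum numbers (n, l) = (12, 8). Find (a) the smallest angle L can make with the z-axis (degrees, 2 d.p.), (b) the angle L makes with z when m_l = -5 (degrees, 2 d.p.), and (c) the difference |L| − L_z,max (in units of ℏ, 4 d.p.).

θ_min ≈ 19.47°; θ(m_l=-5) ≈ 126.10°; |L|−L_z,max ≈ 0.4853ℏ

cos θ_min = 8/√72, so θ_min ≈ 19.47°.
For m_l = -5: cos θ = -5/√72, θ ≈ 126.10°.
|L| − L_z,max = (6√2 − 8)ℏ ≈ 0.4853ℏ.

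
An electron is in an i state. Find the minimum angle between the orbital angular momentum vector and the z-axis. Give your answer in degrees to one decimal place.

An i state has l = 6.
|L| = ℏ√(l(l+1)) = √42 ℏ.
The smallest angle corresponds to the largest L_z, i.e. m_l = l = 6, giving L_z = 6ℏ.
cos θ_min = 6/√42, so θ_min ≈ 22.2°.

θ_min ≈ 22.2°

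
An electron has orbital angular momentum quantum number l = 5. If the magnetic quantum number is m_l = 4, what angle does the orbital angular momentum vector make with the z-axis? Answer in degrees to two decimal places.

θ ≈ 43.09°

|L|² = l(l+1)ℏ² = 30ℏ², so |L| = √30 ℏ.
L_z = m_l ℏ = 4ℏ.
cos θ = L_z/|L| = 4/√30, so θ ≈ 43.09°.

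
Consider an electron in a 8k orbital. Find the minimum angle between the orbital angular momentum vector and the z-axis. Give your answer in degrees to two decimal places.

θ_min ≈ 20.70°

8k means n = 8, l = 7.
|L|² = l(l+1)ℏ² = 56ℏ², so |L| = 2√14 ℏ.
The smallest angle corresponds to the largest L_z, i.e. m_l = l = 7, giving L_z = 7ℏ.
cos θ_min = 7/√56, so θ_min ≈ 20.70°.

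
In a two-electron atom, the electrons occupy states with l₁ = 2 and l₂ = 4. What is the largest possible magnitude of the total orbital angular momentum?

|L_tot|_max = √42 ℏ ≈ 6.481ℏ

By the triangle rule, |l₁ − l₂| ≤ L ≤ l₁ + l₂.
Allowed values: L = 2, 3, 4, 5, 6.
The largest magnitude corresponds to L = 6: |L_tot| = ℏ√(6·7) = √42 ℏ.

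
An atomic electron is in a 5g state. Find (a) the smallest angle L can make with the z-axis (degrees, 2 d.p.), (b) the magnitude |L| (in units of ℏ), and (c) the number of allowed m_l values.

For 5g, l = 4.
cos θ_min = 4/√20, so θ_min ≈ 26.57°.
|L| = ℏ√(4·5) = 2√5 ℏ ≈ 4.472ℏ.
There are 2l+1 = 9 values of m_l.

θ_min ≈ 26.57°; |L| = 2√5 ℏ ≈ 4.472ℏ; 9 values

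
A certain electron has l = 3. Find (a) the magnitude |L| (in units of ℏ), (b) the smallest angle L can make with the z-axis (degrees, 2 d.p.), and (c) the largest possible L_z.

|L| = ℏ√(3·4) = 2√3 ℏ ≈ 3.464ℏ.
cos θ_min = 3/√12, so θ_min ≈ 30.00°.
L_z,max = lℏ = 3ℏ.

|L| = 2√3 ℏ ≈ 3.464ℏ; θ_min ≈ 30.00°; L_z,max = 3ℏ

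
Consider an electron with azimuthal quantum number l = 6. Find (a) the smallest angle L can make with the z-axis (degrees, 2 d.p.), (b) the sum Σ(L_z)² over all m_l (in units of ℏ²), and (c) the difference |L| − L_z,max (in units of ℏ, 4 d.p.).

θ_min ≈ 22.21°; Σ(L_z)² = 182 ℏ²; |L|−L_z,max ≈ 0.4807ℏ

cos θ_min = 6/√42, so θ_min ≈ 22.21°.
Σ m_l² = 182, so Σ(L_z)² = 182 ℏ².
|L| − L_z,max = (√42 − 6)ℏ ≈ 0.4807ℏ.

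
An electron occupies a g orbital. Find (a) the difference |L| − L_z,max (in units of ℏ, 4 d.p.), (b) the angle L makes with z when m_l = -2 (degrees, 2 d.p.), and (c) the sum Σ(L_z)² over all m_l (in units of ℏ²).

|L|−L_z,max ≈ 0.4721ℏ; θ(m_l=-2) ≈ 116.57°; Σ(L_z)² = 60 ℏ²

For a g orbital, l = 4.
|L| − L_z,max = (2√5 − 4)ℏ ≈ 0.4721ℏ.
For m_l = -2: cos θ = -2/√20, θ ≈ 116.57°.
Σ m_l² = 60, so Σ(L_z)² = 60 ℏ².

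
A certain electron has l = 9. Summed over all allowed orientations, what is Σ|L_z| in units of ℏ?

m_l runs from −9 to 9, i.e. {-9, -8, -7, -6, -5, -4, -3, -2, -1, 0, 1, 2, 3, 4, 5, 6, 7, 8, 9}.
Σ|m_l| = 2(1+2+…+9) = 90.

Σ|L_z| = 90 ℏ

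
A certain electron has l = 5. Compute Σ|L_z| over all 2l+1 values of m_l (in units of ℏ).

m_l runs from −5 to 5, i.e. {-5, -4, -3, -2, -1, 0, 1, 2, 3, 4, 5}.
Σ|m_l| = 2·5(5+1)/2 = 30.

Σ|L_z| = 30 ℏ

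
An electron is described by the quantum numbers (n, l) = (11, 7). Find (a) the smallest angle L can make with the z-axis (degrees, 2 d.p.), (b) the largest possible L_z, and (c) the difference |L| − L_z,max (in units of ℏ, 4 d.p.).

θ_min ≈ 20.70°; L_z,max = 7ℏ; |L|−L_z,max ≈ 0.4833ℏ

cos θ_min = 7/√56, so θ_min ≈ 20.70°.
L_z,max = lℏ = 7ℏ.
|L| − L_z,max = (2√14 − 7)ℏ ≈ 0.4833ℏ.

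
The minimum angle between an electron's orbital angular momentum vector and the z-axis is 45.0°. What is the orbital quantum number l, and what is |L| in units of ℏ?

At minimum angle, m_l = l, so cos θ = l/√(l(l+1)); cos²θ = l/(l+1) = 0.5000.
Solving: l = 1.
Then |L| = ℏ√(1·2) = √2 ℏ.

l = 1, |L| = √2 ℏ ≈ 1.414ℏ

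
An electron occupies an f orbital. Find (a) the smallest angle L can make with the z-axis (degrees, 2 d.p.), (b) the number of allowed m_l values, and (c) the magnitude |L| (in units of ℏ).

F corresponds to l = 3.
cos θ_min = 3/√12, so θ_min ≈ 30.00°.
There are 2l+1 = 7 values of m_l.
|L| = ℏ√(3·4) = 2√3 ℏ ≈ 3.464ℏ.

θ_min ≈ 30.00°; 7 values; |L| = 2√3 ℏ ≈ 3.464ℏ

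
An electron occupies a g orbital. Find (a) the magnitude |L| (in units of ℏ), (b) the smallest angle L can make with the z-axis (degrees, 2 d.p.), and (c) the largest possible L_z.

|L| = 2√5 ℏ ≈ 4.472ℏ; θ_min ≈ 26.57°; L_z,max = 4ℏ

The letter g corresponds to l = 4.
|L| = ℏ√(4·5) = 2√5 ℏ ≈ 4.472ℏ.
cos θ_min = 4/√20, so θ_min ≈ 26.57°.
L_z,max = lℏ = 4ℏ.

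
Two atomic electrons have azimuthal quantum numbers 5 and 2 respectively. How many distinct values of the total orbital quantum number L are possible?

By the triangle rule, |l₁ − l₂| ≤ L ≤ l₁ + l₂.
Allowed values: L = 3, 4, 5, 6, 7.
That is 5 values.

5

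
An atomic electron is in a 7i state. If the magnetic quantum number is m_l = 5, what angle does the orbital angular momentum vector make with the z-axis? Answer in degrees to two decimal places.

The 7i subshell has l = 6.
|L| = ℏ√(l(l+1)) = √42 ℏ.
L_z = m_l ℏ = 5ℏ.
cos θ = L_z/|L| = 5/√42, so θ ≈ 39.51°.

θ ≈ 39.51°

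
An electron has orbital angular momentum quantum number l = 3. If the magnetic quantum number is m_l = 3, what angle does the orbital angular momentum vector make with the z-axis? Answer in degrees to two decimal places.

|L| = √(l(l+1)) ℏ = 2√3 ℏ.
L_z = m_l ℏ = 3ℏ.
cos θ = L_z/|L| = 3/√12, so θ ≈ 30.00°.

θ ≈ 30.00°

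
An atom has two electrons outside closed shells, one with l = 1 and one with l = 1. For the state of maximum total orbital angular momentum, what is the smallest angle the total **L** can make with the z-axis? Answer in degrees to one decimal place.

By the triangle rule, |l₁ − l₂| ≤ L ≤ l₁ + l₂.
So L can be 0, 1, 2.
The maximum is L = 2, with |L_tot| = ℏ√(2·3) = √6 ℏ.
The minimum angle with z is arccos(2/√6) ≈ 35.3°.

θ_min ≈ 35.3°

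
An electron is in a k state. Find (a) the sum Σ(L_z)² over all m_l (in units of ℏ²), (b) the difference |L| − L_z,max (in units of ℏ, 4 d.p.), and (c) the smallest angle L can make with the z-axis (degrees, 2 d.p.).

Σ(L_z)² = 280 ℏ²; |L|−L_z,max ≈ 0.4833ℏ; θ_min ≈ 20.70°

A k state has l = 7.
Σ m_l² = 280, so Σ(L_z)² = 280 ℏ².
|L| − L_z,max = (2√14 − 7)ℏ ≈ 0.4833ℏ.
cos θ_min = 7/√56, so θ_min ≈ 20.70°.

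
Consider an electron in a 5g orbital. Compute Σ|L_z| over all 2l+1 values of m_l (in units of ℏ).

Σ|L_z| = 20 ℏ

5g means n = 5, l = 4.
m_l runs from −4 to 4, i.e. {-4, -3, -2, -1, 0, 1, 2, 3, 4}.
Σ|m_l| = 2·4(4+1)/2 = 20.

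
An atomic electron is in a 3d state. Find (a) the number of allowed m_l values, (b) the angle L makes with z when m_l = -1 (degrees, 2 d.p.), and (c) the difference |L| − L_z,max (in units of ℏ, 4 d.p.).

The 3d subshell has l = 2.
There are 2l+1 = 5 values of m_l.
For m_l = -1: cos θ = -1/√6, θ ≈ 114.09°.
|L| − L_z,max = (√6 − 2)ℏ ≈ 0.4495ℏ.

5 values; θ(m_l=-1) ≈ 114.09°; |L|−L_z,max ≈ 0.4495ℏ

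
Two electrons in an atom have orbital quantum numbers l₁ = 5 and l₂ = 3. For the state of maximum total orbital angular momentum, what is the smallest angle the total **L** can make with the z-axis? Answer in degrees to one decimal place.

θ_min ≈ 19.5°

Angular momentum addition gives L = |l₁ − l₂|, …, l₁ + l₂.
L ∈ {2, 3, 4, 5, 6, 7, 8}.
The maximum is L = 8, with |L_tot| = ℏ√(8·9) = 6√2 ℏ.
The minimum angle with z is arccos(8/√72) ≈ 19.5°.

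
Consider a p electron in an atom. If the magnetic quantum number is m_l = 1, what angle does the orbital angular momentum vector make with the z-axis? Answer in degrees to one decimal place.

θ ≈ 45.0°

P corresponds to l = 1.
|L| = ℏ√(l(l+1)) = √2 ℏ.
L_z = m_l ℏ = 1ℏ.
cos θ = L_z/|L| = 1/√2, so θ ≈ 45.0°.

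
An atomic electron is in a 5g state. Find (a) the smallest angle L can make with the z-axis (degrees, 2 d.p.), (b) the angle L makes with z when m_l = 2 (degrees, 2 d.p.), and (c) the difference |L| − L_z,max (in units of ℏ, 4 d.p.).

θ_min ≈ 26.57°; θ(m_l=2) ≈ 63.43°; |L|−L_z,max ≈ 0.4721ℏ

For 5g, l = 4.
cos θ_min = 4/√20, so θ_min ≈ 26.57°.
For m_l = 2: cos θ = 2/√20, θ ≈ 63.43°.
|L| − L_z,max = (2√5 − 4)ℏ ≈ 0.4721ℏ.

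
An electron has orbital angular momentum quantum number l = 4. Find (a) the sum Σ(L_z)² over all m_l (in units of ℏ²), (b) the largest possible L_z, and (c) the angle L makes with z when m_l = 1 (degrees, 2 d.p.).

Σ m_l² = 60, so Σ(L_z)² = 60 ℏ².
L_z,max = lℏ = 4ℏ.
For m_l = 1: cos θ = 1/√20, θ ≈ 77.08°.

Σ(L_z)² = 60 ℏ²; L_z,max = 4ℏ; θ(m_l=1) ≈ 77.08°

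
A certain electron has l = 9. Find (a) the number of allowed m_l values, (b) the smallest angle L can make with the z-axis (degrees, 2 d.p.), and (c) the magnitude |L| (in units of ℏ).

19 values; θ_min ≈ 18.43°; |L| = 3√10 ℏ ≈ 9.487ℏ

There are 2l+1 = 19 values of m_l.
cos θ_min = 9/√90, so θ_min ≈ 18.43°.
|L| = ℏ√(9·10) = 3√10 ℏ ≈ 9.487ℏ.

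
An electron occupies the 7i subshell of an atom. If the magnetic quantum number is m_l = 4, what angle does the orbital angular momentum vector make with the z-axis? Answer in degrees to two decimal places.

θ ≈ 51.89°

The 7i subshell has l = 6.
|L| = √(l(l+1)) ℏ = √42 ℏ.
L_z = m_l ℏ = 4ℏ.
cos θ = L_z/|L| = 4/√42, so θ ≈ 51.89°.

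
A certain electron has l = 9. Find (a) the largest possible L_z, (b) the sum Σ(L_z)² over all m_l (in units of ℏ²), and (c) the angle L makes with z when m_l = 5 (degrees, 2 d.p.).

L_z,max = 9ℏ; Σ(L_z)² = 570 ℏ²; θ(m_l=5) ≈ 58.19°

L_z,max = lℏ = 9ℏ.
Σ m_l² = 570, so Σ(L_z)² = 570 ℏ².
For m_l = 5: cos θ = 5/√90, θ ≈ 58.19°.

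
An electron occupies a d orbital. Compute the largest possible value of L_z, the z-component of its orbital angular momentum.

L_z,max = 2ℏ

A d state has l = 2.
L_z = m_l ℏ with m_l ∈ {−2, …, 2}; the maximum is m_l = 2.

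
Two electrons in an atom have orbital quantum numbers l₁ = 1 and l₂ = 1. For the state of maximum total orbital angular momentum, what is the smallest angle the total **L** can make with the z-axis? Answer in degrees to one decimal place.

Angular momentum addition gives L = |l₁ − l₂|, …, l₁ + l₂.
Allowed values: L = 0, 1, 2.
The maximum is L = 2, with |L_tot| = ℏ√(2·3) = √6 ℏ.
The minimum angle with z is arccos(2/√6) ≈ 35.3°.

θ_min ≈ 35.3°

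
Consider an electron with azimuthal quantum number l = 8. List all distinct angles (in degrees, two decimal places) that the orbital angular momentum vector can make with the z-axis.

θ ∈ {19.47°, 34.42°, 45.00°, 53.90°, 61.87°, 69.30°, 76.37°, 83.23°, 90.00°, 96.77°, 103.63°, 110.70°, 118.13°, 126.10°, 135.00°, 145.58°, 160.53°}

|L|² = l(l+1)ℏ² = 72ℏ², so |L| = 6√2 ℏ.
cos θ = m_l/√72 for each m_l ∈ {-8, -7, -6, -5, -4, -3, -2, -1, 0, 1, 2, 3, 4, 5, 6, 7, 8}.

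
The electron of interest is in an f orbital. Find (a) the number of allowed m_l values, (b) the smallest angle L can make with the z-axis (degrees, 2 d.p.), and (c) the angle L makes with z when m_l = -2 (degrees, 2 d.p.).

7 values; θ_min ≈ 30.00°; θ(m_l=-2) ≈ 125.26°

For an f orbital, l = 3.
There are 2l+1 = 7 values of m_l.
cos θ_min = 3/√12, so θ_min ≈ 30.00°.
For m_l = -2: cos θ = -2/√12, θ ≈ 125.26°.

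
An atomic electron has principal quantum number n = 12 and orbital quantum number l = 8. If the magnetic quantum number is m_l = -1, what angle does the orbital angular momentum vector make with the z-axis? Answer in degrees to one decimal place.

|L|² = l(l+1)ℏ² = 72ℏ², so |L| = 6√2 ℏ.
L_z = m_l ℏ = −1ℏ.
cos θ = L_z/|L| = -1/√72, so θ ≈ 96.8°.

θ ≈ 96.8°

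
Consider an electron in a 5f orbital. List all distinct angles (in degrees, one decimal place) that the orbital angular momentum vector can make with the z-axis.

5f means n = 5, l = 3.
|L|² = l(l+1)ℏ² = 12ℏ², so |L| = 2√3 ℏ.
cos θ = m_l/√12 for each m_l ∈ {-3, -2, -1, 0, 1, 2, 3}.

θ ∈ {30.0°, 54.7°, 73.2°, 90.0°, 106.8°, 125.3°, 150.0°}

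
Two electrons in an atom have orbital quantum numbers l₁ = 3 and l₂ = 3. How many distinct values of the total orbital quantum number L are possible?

L runs from |3 − 3| = 0 to 3 + 3 = 6.
L ∈ {0, 1, 2, 3, 4, 5, 6}.
That is 7 values.

7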